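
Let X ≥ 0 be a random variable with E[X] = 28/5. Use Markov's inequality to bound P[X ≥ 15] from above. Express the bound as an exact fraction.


μ = E[X] = 28/5, a = 15.
Markov: P[X ≥ 15] ≤ μ/a = (28/5)/15 = 28/75.
Numerically: ≈ 0.373.
(Since a = 15 > μ = 5.600, the bound 28/75 is < 1 and informative.)

P[X ≥ 15] ≤ 28/75 ≈ 0.373.


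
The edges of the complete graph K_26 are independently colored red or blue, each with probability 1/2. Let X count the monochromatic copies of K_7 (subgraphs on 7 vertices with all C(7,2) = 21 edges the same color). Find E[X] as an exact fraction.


Let X = Σ_S X_S over the C(26, 7) = 657800 subsets S of size 7, where X_S = 1 if the K_7 on S is monochromatic.
For a fixed S, the K_7 on S has C(7, 2) = 21 edges. P[all 21 edges red] = (1/2)^21, and likewise for blue, so P[monochromatic] = 2·(1/2)^21 = 2^{1 − 21} = 1/1048576.
Summing: E[X] = C(26, 7) · 2^{1 − 21} = 657800 · 1/1048576 = 82225/131072.
Numerically: E[X] ≈ 0.62733.

E[X] = C(26,7)·2^(1−C(7,2)) = 82225/131072 ≈ 0.62733.


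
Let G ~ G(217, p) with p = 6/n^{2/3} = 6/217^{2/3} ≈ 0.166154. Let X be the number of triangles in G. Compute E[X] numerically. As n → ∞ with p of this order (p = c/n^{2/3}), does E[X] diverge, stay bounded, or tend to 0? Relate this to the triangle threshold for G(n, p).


Number of potential triangles: C(217, 3) = 1679580.
Each occurs with probability p³ ≈ (0.166154)³ ≈ 4.58705855e-03.
By linearity: E[X] = C(217, 3)·p³ ≈ 1679580 · 4.58705855e-03 ≈ 7704.331797.
Since α = 2/3 < 1, p = c/n^{2/3} ≫ 1/n is above the triangle threshold p ~ 1/n. Asymptotically E[X] ~ (c³/6)·n^{3(1−α)} = (6³/6)·n^{1} → ∞; triangles are abundant w.h.p.

E[X] ≈ 7704.331797; in regime p = Θ(1/n^{2/3}) E[X] diverges (above the triangle threshold p ~ 1/n).


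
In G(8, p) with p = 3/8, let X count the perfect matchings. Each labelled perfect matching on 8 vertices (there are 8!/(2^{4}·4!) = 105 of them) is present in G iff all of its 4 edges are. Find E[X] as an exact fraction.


K_8 has 8!/(2^{4}·4!) = 105 labelled perfect matchings.
For each such perfect matching H, let X_H = 1 if all 4 edges of H are present in G. Then P[X_H = 1] = p^{4} = (3/8)^{4} = 81/4096.
By linearity: E[X] = Σ_H E[X_H] = 105 · p^{4} = 105 · 81/4096 = 8505/4096.
Numerically: E[X] ≈ 2.07642.

E[X] = 105 · (3/8)^{4} = 8505/4096 ≈ 2.07642.


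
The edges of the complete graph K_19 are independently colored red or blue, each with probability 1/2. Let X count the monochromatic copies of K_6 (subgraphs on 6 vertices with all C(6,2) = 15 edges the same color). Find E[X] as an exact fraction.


Let X = Σ_S X_S over the C(19, 6) = 27132 subsets S of size 6, where X_S = 1 if the K_6 on S is monochromatic.
For a fixed S, the K_6 on S has C(6, 2) = 15 edges. P[all 15 edges red] = (1/2)^15, and likewise for blue, so P[monochromatic] = 2·(1/2)^15 = 2^{1 − 15} = 1/16384.
By linearity: E[X] = C(19, 6) · 2^{1 − 15} = 27132 · 1/16384 = 6783/4096.
Numerically: E[X] ≈ 1.65601.

E[X] = C(19,6)·2^(1−C(6,2)) = 6783/4096 ≈ 1.65601.


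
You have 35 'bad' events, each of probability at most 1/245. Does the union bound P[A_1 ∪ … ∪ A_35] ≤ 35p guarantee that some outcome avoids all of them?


Union bound: P[∪_{i=1}^{35} A_i] ≤ Σ_i P[A_i] ≤ 35·p = 35·(1/245) = 1/7.
Numerically: 1/7 ≈ 0.142857.
Is 1/7 < 1? YES.
Since P[∪ A_i] ≤ 1/7 < 1, the complement has P[∩ A_i^c] ≥ 1 − 1/7 = 6/7 > 0, so some outcome avoids every A_i.

35·p = 1/7 ≈ 0.142857; existence CERTIFIED by the union bound.


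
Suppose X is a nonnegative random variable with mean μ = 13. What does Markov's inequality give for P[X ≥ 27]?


μ = E[X] = 13, a = 27.
Markov: P[X ≥ 27] ≤ μ/a = (13)/27 = 13/27.
Numerically: ≈ 0.4815.
(Since a = 27 > μ = 13.0000, the bound 13/27 is < 1 and informative.)

P[X ≥ 27] ≤ 13/27 ≈ 0.4815.


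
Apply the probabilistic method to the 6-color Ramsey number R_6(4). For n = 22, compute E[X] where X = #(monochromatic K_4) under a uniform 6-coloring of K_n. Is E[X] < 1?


E[X] = C(22, 4) · 6^{1 − 6} = 7315 · 6^{−5} = 7315/7776.
As a reduced fraction: E[X] = 7315/7776 ≈ 0.940715.
Is E[X] < 1? YES.
Since E[X] < 1, there exists a 6-coloring of K_{22} with no monochromatic K_4; hence R_6(4) > 22.

E[X] = 7315/7776 ≈ 0.940715; E[X] < 1, so R_6(4) > 22.


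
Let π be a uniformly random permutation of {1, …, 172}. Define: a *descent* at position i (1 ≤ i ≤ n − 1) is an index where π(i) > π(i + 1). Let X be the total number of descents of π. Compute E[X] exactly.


Write X = Σ X_I over i = 1, …, 171, with X_I the indicator of one descent.
There are 171 indicators.
For each fixed i, the pair (π(i), π(i+1)) is a uniformly random ordered pair of distinct values from {1, …, 172}; by symmetry P[π(i) > π(i+1)] = 1/2.
By linearity: E[X] = 171 · (1/2) = (172 − 1) · (1/2) = 171/2 ≈ 85.50000.

E[X] = 171/2 = 85.50000.


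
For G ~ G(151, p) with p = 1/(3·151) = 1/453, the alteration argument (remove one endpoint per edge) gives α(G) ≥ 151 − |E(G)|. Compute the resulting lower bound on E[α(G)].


E[|E(G)|] = C(151, 2)·p = 11325 · (1/453) = 25.
E[α(G)] ≥ n − E[|E(G)|] = 151 − 25 = 126.
Numerically: ≈ 126.00000.
(This is only a lower bound; the true E[α(G)] may be larger.)

E[α(G)] ≥ 126 ≈ 126.00000.


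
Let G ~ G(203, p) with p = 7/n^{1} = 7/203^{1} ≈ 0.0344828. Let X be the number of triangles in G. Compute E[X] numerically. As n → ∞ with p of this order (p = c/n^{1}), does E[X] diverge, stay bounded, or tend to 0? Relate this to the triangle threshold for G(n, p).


Number of potential triangles: C(203, 3) = 1373701.
Each occurs with probability p³ ≈ (0.0344828)³ ≈ 4.10020911e-05.
By linearity: E[X] = C(203, 3)·p³ ≈ 1373701 · 4.10020911e-05 ≈ 56.324614.
Here α = 1, so p = 7/n is exactly at the triangle threshold p ~ 1/n. Asymptotically E[X] → c³/6 = 7³/6 = 343/6 ≈ 57.166667, a bounded constant. In this regime the triangle count is asymptotically Poisson(c³/6).

E[X] ≈ 56.324614; in regime p = Θ(1/n^{1}) E[X] stays bounded (at the triangle threshold p ~ 1/n).


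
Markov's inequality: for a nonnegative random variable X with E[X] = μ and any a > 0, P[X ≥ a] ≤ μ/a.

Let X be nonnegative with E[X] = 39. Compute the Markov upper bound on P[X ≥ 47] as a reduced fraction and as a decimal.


μ = E[X] = 39, a = 47.
Markov: P[X ≥ 47] ≤ μ/a = (39)/47 = 39/47.
Numerically: ≈ 0.829787.
(Since a = 47 > μ = 39.000000, the bound 39/47 is < 1 and informative.)

P[X ≥ 47] ≤ 39/47 ≈ 0.829787.


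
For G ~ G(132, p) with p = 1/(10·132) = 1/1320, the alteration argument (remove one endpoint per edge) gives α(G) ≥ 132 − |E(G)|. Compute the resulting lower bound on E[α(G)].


E[|E(G)|] = C(132, 2)·p = 8646 · (1/1320) = 131/20.
E[α(G)] ≥ n − E[|E(G)|] = 132 − 131/20 = 2509/20.
Numerically: ≈ 125.450.
(This is only a lower bound; the true E[α(G)] may be larger.)

E[α(G)] ≥ 2509/20 ≈ 125.450.


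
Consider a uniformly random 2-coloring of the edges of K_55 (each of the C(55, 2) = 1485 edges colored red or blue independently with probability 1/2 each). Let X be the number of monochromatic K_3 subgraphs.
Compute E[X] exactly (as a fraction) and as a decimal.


Let X = Σ_S X_S over the C(55, 3) = 26235 subsets S of size 3, where X_S = 1 if the K_3 on S is monochromatic.
For a fixed S, the K_3 on S has C(3, 2) = 3 edges. P[all 3 edges red] = (1/2)^3, and likewise for blue, so P[monochromatic] = 2·(1/2)^3 = 2^{1 − 3} = 1/4.
By linearity of expectation: E[X] = C(55, 3) · 2^{1 − 3} = 26235 · 1/4 = 26235/4.
Numerically: E[X] ≈ 6558.7500.

E[X] = C(55,3)·2^(1−C(3,2)) = 26235/4 ≈ 6558.7500.


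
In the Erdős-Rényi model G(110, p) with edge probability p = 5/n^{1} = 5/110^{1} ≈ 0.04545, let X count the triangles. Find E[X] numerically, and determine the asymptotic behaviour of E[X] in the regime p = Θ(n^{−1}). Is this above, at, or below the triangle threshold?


Number of potential triangles: C(110, 3) = 215820.
Each occurs with probability p³ ≈ (0.04545)³ ≈ 9.391435e-05.
By linearity: E[X] = C(110, 3)·p³ ≈ 215820 · 9.391435e-05 ≈ 20.2686.
Here α = 1, so p = 5/n is exactly at the triangle threshold p ~ 1/n. Asymptotically E[X] → c³/6 = 5³/6 = 125/6 ≈ 20.8333, a bounded constant. In this regime the triangle count is asymptotically Poisson(c³/6).

E[X] ≈ 20.2686; in regime p = Θ(1/n^{1}) E[X] stays bounded (at the triangle threshold p ~ 1/n).


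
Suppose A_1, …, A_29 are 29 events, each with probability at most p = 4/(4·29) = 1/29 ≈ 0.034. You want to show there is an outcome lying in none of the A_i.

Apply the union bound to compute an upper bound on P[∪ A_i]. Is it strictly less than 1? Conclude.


Union bound: P[∪_{i=1}^{29} A_i] ≤ Σ_i P[A_i] ≤ 29·p = 29·(1/29) = 1.
Numerically: 1 ≈ 1.000.
Is 1 < 1? NO.
Since the bound 1 is ≥ 1, the union bound is uninformative here; it does NOT by itself certify existence.

29·p = 1 ≈ 1.000; existence NOT certified by the union bound.


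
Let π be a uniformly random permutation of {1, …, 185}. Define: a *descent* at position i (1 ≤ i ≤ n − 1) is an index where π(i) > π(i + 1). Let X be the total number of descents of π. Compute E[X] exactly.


Write X = Σ X_I over i = 1, …, 184, with X_I the indicator of one descent.
There are 184 indicators.
For each fixed i, the pair (π(i), π(i+1)) is a uniformly random ordered pair of distinct values from {1, …, 185}; by symmetry P[π(i) > π(i+1)] = 1/2.
By linearity: E[X] = 184 · (1/2) = (185 − 1) · (1/2) = 92 ≈ 92.00000.

E[X] = 92 = 92.00000.


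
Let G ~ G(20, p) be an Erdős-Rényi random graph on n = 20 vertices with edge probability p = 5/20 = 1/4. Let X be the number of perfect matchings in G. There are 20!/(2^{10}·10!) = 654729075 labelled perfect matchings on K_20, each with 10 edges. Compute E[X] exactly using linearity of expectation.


K_20 has 20!/(2^{10}·10!) = 654729075 labelled perfect matchings.
For each such perfect matching H, let X_H = 1 if all 10 edges of H are present in G. Then P[X_H = 1] = p^{10} = (1/4)^{10} = 1/1048576.
By linearity of expectation: E[X] = Σ_H E[X_H] = 654729075 · p^{10} = 654729075 · 1/1048576 = 654729075/1048576.
Numerically: E[X] ≈ 624.

E[X] = 654729075 · (1/4)^{10} = 654729075/1048576 ≈ 624.


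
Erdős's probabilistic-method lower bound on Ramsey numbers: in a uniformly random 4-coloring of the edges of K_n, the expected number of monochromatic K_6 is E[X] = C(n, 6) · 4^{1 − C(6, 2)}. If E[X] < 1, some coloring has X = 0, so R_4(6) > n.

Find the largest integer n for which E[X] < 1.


We need C(n, 6) · 4^{1 − 15} < 1, i.e. C(n, 6) < 4^{15 − 1} = 268435456.
Check values of n near the boundary:
  n = 73: C(73, 6) = 170230452; 170230452 < 268435456? YES
  n = 74: C(74, 6) = 185250786; 185250786 < 268435456? YES
  n = 75: C(75, 6) = 201359550; 201359550 < 268435456? YES
  n = 76: C(76, 6) = 218618940; 218618940 < 268435456? YES
  n = 77: C(77, 6) = 237093780; 237093780 < 268435456? YES
  n = 78: C(78, 6) = 256851595; 256851595 < 268435456? YES
  n = 79: C(79, 6) = 277962685; 277962685 < 268435456? NO
The largest n with C(n, 6) < 268435456 is n = 78 (where E[X] = 256851595/268435456 ≈ 0.956847). Hence R_4(6) > 78, i.e. R_4(6) ≥ 79.

Largest n = 78; hence R_4(6) > 78.


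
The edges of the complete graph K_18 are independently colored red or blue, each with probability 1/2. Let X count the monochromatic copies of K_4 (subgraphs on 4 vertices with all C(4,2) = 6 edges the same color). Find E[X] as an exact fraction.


Let X = Σ_S X_S over the C(18, 4) = 3060 subsets S of size 4, where X_S = 1 if the K_4 on S is monochromatic.
For a fixed S, the K_4 on S has C(4, 2) = 6 edges. P[all 6 edges red] = (1/2)^6, and likewise for blue, so P[monochromatic] = 2·(1/2)^6 = 2^{1 − 6} = 1/32.
By linearity of expectation: E[X] = C(18, 4) · 2^{1 − 6} = 3060 · 1/32 = 765/8.
Numerically: E[X] ≈ 95.625.

E[X] = C(18,4)·2^(1−C(4,2)) = 765/8 ≈ 95.625.


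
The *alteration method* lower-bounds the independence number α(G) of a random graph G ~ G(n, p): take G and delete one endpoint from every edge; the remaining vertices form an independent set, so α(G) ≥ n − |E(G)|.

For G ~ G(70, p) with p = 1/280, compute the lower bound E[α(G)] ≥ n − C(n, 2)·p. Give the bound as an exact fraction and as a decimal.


E[|E(G)|] = C(70, 2)·p = 2415 · (1/280) = 69/8.
E[α(G)] ≥ n − E[|E(G)|] = 70 − 69/8 = 491/8.
Numerically: ≈ 61.37500.
(This is only a lower bound; the true E[α(G)] may be larger.)

E[α(G)] ≥ 491/8 ≈ 61.37500.


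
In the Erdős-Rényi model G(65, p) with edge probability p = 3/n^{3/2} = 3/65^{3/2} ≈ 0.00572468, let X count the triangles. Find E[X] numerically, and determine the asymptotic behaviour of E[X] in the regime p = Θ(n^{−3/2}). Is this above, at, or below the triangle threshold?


Number of potential triangles: C(65, 3) = 43680.
Each occurs with probability p³ ≈ (0.00572468)³ ≈ 1.87608996e-07.
By linearity: E[X] = C(65, 3)·p³ ≈ 43680 · 1.87608996e-07 ≈ 0.008195.
Since α = 3/2 > 1, p = c/n^{3/2} = o(1/n) is below the triangle threshold p ~ 1/n. Asymptotically E[X] ~ (c³/6)·n^{3(1−α)} = (3³/6)·n^{-1.5} → 0, so by Markov's inequality G has no triangles w.h.p.

E[X] ≈ 0.008195; in regime p = Θ(1/n^{3/2}) E[X] tends to 0 (below the triangle threshold p ~ 1/n).


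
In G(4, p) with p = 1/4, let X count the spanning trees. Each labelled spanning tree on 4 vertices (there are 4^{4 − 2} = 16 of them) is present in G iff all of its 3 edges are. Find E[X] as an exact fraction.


K_4 has 4^{4 − 2} = 16 labelled spanning trees.
For each such spanning tree H, let X_H = 1 if all 3 edges of H are present in G. Then P[X_H = 1] = p^{3} = (1/4)^{3} = 1/64.
By linearity: E[X] = Σ_H E[X_H] = 16 · p^{3} = 16 · 1/64 = 1/4.
Numerically: E[X] ≈ 0.25.

E[X] = 16 · (1/4)^{3} = 1/4 ≈ 0.25.


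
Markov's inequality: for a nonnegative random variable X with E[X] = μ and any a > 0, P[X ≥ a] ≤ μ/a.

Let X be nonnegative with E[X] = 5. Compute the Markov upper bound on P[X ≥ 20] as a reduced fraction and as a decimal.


μ = E[X] = 5, a = 20.
Markov: P[X ≥ 20] ≤ μ/a = (5)/20 = 1/4.
Numerically: ≈ 0.250000.
(Since a = 20 > μ = 5.000000, the bound 1/4 is < 1 and informative.)

P[X ≥ 20] ≤ 1/4 ≈ 0.250000.


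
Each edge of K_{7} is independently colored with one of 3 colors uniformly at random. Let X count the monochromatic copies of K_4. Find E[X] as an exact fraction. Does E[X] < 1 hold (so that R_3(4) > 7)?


E[X] = C(7, 4) · 3^{1 − 6} = 35 · 3^{−5} = 35/243.
As a reduced fraction: E[X] = 35/243 ≈ 0.1440.
Is E[X] < 1? YES.
Since E[X] < 1, there exists a 3-coloring of K_{7} with no monochromatic K_4; hence R_3(4) > 7.

E[X] = 35/243 ≈ 0.1440; E[X] < 1, so R_3(4) > 7.


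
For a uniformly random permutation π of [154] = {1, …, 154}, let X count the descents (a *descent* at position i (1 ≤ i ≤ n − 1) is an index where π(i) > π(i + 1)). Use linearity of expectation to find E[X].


Write X = Σ X_I over i = 1, …, 153, with X_I the indicator of one descent.
There are 153 indicators.
For each fixed i, the pair (π(i), π(i+1)) is a uniformly random ordered pair of distinct values from {1, …, 154}; by symmetry P[π(i) > π(i+1)] = 1/2.
By linearity: E[X] = 153 · (1/2) = (154 − 1) · (1/2) = 153/2 ≈ 76.500000.

E[X] = 153/2 = 76.500000.


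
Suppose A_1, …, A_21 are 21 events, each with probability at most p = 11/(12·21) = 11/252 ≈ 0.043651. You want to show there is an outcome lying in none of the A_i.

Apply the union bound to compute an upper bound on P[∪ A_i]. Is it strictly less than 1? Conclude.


Union bound: P[∪_{i=1}^{21} A_i] ≤ Σ_i P[A_i] ≤ 21·p = 21·(11/252) = 11/12.
Numerically: 11/12 ≈ 0.916667.
Is 11/12 < 1? YES.
Since P[∪ A_i] ≤ 11/12 < 1, the complement has P[∩ A_i^c] ≥ 1 − 11/12 = 1/12 > 0, so some outcome avoids every A_i.

21·p = 11/12 ≈ 0.916667; existence CERTIFIED by the union bound.


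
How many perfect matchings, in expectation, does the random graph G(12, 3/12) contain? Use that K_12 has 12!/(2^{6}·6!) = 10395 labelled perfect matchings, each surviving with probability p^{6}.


K_12 has 12!/(2^{6}·6!) = 10395 labelled perfect matchings.
For each such perfect matching H, let X_H = 1 if all 6 edges of H are present in G. Then P[X_H = 1] = p^{6} = (1/4)^{6} = 1/4096.
By linearity: E[X] = Σ_H E[X_H] = 10395 · p^{6} = 10395 · 1/4096 = 10395/4096.
Numerically: E[X] ≈ 2.53784.

E[X] = 10395 · (1/4)^{6} = 10395/4096 ≈ 2.53784.


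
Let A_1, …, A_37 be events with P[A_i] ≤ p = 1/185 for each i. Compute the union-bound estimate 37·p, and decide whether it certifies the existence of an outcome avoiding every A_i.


Union bound: P[∪_{i=1}^{37} A_i] ≤ Σ_i P[A_i] ≤ 37·p = 37·(1/185) = 1/5.
Numerically: 1/5 ≈ 0.2000000.
Is 1/5 < 1? YES.
Since P[∪ A_i] ≤ 1/5 < 1, the complement has P[∩ A_i^c] ≥ 1 − 1/5 = 4/5 > 0, so some outcome avoids every A_i.

37·p = 1/5 ≈ 0.2000000; existence CERTIFIED by the union bound.


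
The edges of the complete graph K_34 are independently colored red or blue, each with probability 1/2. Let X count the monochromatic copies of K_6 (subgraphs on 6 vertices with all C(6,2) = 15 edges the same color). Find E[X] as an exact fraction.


Let X = Σ_S X_S over the C(34, 6) = 1344904 subsets S of size 6, where X_S = 1 if the K_6 on S is monochromatic.
For a fixed S, the K_6 on S has C(6, 2) = 15 edges. P[all 15 edges red] = (1/2)^15, and likewise for blue, so P[monochromatic] = 2·(1/2)^15 = 2^{1 − 15} = 1/16384.
Summing: E[X] = C(34, 6) · 2^{1 − 15} = 1344904 · 1/16384 = 168113/2048.
Numerically: E[X] ≈ 82.0864.

E[X] = C(34,6)·2^(1−C(6,2)) = 168113/2048 ≈ 82.0864.


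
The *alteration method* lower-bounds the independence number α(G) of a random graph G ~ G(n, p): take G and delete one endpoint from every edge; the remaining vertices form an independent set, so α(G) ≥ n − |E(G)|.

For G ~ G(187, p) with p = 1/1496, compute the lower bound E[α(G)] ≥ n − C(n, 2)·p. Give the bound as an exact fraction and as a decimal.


E[|E(G)|] = C(187, 2)·p = 17391 · (1/1496) = 93/8.
E[α(G)] ≥ n − E[|E(G)|] = 187 − 93/8 = 1403/8.
Numerically: ≈ 175.3750.
(This is only a lower bound; the true E[α(G)] may be larger.)

E[α(G)] ≥ 1403/8 ≈ 175.3750.


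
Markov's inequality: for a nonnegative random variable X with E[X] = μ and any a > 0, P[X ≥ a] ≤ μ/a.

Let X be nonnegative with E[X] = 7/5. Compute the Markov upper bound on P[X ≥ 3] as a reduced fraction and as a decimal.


μ = E[X] = 7/5, a = 3.
Markov: P[X ≥ 3] ≤ μ/a = (7/5)/3 = 7/15.
Numerically: ≈ 0.466667.
(Since a = 3 > μ = 1.400000, the bound 7/15 is < 1 and informative.)

P[X ≥ 3] ≤ 7/15 ≈ 0.466667.


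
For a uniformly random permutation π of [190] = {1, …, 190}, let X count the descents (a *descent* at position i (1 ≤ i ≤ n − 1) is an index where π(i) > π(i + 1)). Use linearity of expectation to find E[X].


Write X = Σ X_I over i = 1, …, 189, with X_I the indicator of one descent.
There are 189 indicators.
For each fixed i, the pair (π(i), π(i+1)) is a uniformly random ordered pair of distinct values from {1, …, 190}; by symmetry P[π(i) > π(i+1)] = 1/2.
By linearity: E[X] = 189 · (1/2) = (190 − 1) · (1/2) = 189/2 ≈ 94.50000.

E[X] = 189/2 = 94.50000.


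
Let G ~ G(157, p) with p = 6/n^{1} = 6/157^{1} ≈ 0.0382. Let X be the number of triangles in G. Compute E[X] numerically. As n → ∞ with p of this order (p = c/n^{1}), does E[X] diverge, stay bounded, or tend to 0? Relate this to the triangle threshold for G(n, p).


Number of potential triangles: C(157, 3) = 632710.
Each occurs with probability p³ ≈ (0.0382)³ ≈ 5.58155e-05.
By linearity: E[X] = C(157, 3)·p³ ≈ 632710 · 5.58155e-05 ≈ 35.315.
Here α = 1, so p = 6/n is exactly at the triangle threshold p ~ 1/n. Asymptotically E[X] → c³/6 = 6³/6 = 36 ≈ 36.000, a bounded constant. In this regime the triangle count is asymptotically Poisson(c³/6).

E[X] ≈ 35.315; in regime p = Θ(1/n^{1}) E[X] stays bounded (at the triangle threshold p ~ 1/n).


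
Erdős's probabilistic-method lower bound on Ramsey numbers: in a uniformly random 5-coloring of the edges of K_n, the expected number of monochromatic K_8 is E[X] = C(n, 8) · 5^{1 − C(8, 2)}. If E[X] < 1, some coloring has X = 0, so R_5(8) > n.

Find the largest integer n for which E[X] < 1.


We need C(n, 8) · 5^{1 − 28} < 1, i.e. C(n, 8) < 5^{28 − 1} = 7450580596923828125.
Check values of n near the boundary:
  n = 859: C(859, 8) = 7115855595170747139; 7115855595170747139 < 7450580596923828125? YES
  n = 860: C(860, 8) = 7182671140665308145; 7182671140665308145 < 7450580596923828125? YES
  n = 861: C(861, 8) = 7250034996615275865; 7250034996615275865 < 7450580596923828125? YES
  n = 862: C(862, 8) = 7317951015318931845; 7317951015318931845 < 7450580596923828125? YES
  n = 863: C(863, 8) = 7386423071602617757; 7386423071602617757 < 7450580596923828125? YES
  n = 864: C(864, 8) = 7455455062926006708; 7455455062926006708 < 7450580596923828125? NO
The largest n with C(n, 8) < 7450580596923828125 is n = 863 (where E[X] = 7386423071602617757/7450580596923828125 ≈ 0.991). Hence R_5(8) > 863, i.e. R_5(8) ≥ 864.

Largest n = 863; hence R_5(8) > 863.


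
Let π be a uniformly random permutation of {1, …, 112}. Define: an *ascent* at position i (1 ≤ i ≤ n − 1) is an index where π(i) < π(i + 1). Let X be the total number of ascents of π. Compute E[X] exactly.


Write X = Σ X_I over i = 1, …, 111, with X_I the indicator of one ascent.
There are 111 indicators.
For each fixed i, the pair (π(i), π(i+1)) is a uniformly random ordered pair of distinct values from {1, …, 112}; by symmetry P[π(i) < π(i+1)] = 1/2.
By linearity: E[X] = 111 · (1/2) = (112 − 1) · (1/2) = 111/2 ≈ 55.500.

E[X] = 111/2 = 55.500.


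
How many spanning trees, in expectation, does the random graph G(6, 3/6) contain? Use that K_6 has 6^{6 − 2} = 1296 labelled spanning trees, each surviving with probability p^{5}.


K_6 has 6^{6 − 2} = 1296 labelled spanning trees.
For each such spanning tree H, let X_H = 1 if all 5 edges of H are present in G. Then P[X_H = 1] = p^{5} = (1/2)^{5} = 1/32.
Summing the indicators: E[X] = Σ_H E[X_H] = 1296 · p^{5} = 1296 · 1/32 = 81/2.
Numerically: E[X] ≈ 40.5.

E[X] = 1296 · (1/2)^{5} = 81/2 ≈ 40.5.


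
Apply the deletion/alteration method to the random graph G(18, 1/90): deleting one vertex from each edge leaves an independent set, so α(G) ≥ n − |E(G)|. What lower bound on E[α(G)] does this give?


E[|E(G)|] = C(18, 2)·p = 153 · (1/90) = 17/10.
E[α(G)] ≥ n − E[|E(G)|] = 18 − 17/10 = 163/10.
Numerically: ≈ 16.3000.
(This is only a lower bound; the true E[α(G)] may be larger.)

E[α(G)] ≥ 163/10 ≈ 16.3000.


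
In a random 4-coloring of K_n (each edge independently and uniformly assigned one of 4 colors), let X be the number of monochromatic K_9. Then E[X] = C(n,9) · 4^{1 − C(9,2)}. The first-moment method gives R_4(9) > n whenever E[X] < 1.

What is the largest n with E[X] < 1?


We need C(n, 9) · 4^{1 − 36} < 1, i.e. C(n, 9) < 4^{36 − 1} = 1180591620717411303424.
Check values of n near the boundary:
  n = 908: C(908, 9) = 1111058428637338083100; 1111058428637338083100 < 1180591620717411303424? YES
  n = 909: C(909, 9) = 1122169012923711463931; 1122169012923711463931 < 1180591620717411303424? YES
  n = 910: C(910, 9) = 1133378248346922788210; 1133378248346922788210 < 1180591620717411303424? YES
  n = 911: C(911, 9) = 1144686900492291197405; 1144686900492291197405 < 1180591620717411303424? YES
  n = 912: C(912, 9) = 1156095740032081475120; 1156095740032081475120 < 1180591620717411303424? YES
  n = 913: C(913, 9) = 1167605542753639808390; 1167605542753639808390 < 1180591620717411303424? YES
  n = 914: C(914, 9) = 1179217089587653905932; 1179217089587653905932 < 1180591620717411303424? YES
  n = 915: C(915, 9) = 1190931166636537885130; 1190931166636537885130 < 1180591620717411303424? NO
  n = 916: C(916, 9) = 1202748565202942340440; 1202748565202942340440 < 1180591620717411303424? NO
The largest n with C(n, 9) < 1180591620717411303424 is n = 914 (where E[X] = 294804272396913476483/295147905179352825856 ≈ 0.99884). Hence R_4(9) > 914, i.e. R_4(9) ≥ 915.

Largest n = 914; hence R_4(9) > 914.


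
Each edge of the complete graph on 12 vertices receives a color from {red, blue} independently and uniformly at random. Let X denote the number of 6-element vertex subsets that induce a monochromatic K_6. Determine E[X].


Let X = Σ_S X_S over the C(12, 6) = 924 subsets S of size 6, where X_S = 1 if the K_6 on S is monochromatic.
For a fixed S, the K_6 on S has C(6, 2) = 15 edges. P[all 15 edges red] = (1/2)^15, and likewise for blue, so P[monochromatic] = 2·(1/2)^15 = 2^{1 − 15} = 1/16384.
By linearity of expectation: E[X] = C(12, 6) · 2^{1 − 15} = 924 · 1/16384 = 231/4096.
Numerically: E[X] ≈ 0.0564.

E[X] = C(12,6)·2^(1−C(6,2)) = 231/4096 ≈ 0.0564.


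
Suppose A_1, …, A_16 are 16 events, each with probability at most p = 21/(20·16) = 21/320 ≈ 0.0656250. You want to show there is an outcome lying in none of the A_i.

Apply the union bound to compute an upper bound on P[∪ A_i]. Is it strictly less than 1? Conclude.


Union bound: P[∪_{i=1}^{16} A_i] ≤ Σ_i P[A_i] ≤ 16·p = 16·(21/320) = 21/20.
Numerically: 21/20 ≈ 1.0500000.
Is 21/20 < 1? NO.
Since the bound 21/20 is ≥ 1, the union bound is uninformative here; it does NOT by itself certify existence.

16·p = 21/20 ≈ 1.0500000; existence NOT certified by the union bound.


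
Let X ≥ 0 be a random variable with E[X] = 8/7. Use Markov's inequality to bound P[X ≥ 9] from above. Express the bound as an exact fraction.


μ = E[X] = 8/7, a = 9.
Markov: P[X ≥ 9] ≤ μ/a = (8/7)/9 = 8/63.
Numerically: ≈ 0.1270.
(Since a = 9 > μ = 1.1429, the bound 8/63 is < 1 and informative.)

P[X ≥ 9] ≤ 8/63 ≈ 0.1270.


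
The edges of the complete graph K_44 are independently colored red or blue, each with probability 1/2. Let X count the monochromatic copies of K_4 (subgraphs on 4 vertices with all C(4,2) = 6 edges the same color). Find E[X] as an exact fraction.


Let X = Σ_S X_S over the C(44, 4) = 135751 subsets S of size 4, where X_S = 1 if the K_4 on S is monochromatic.
For a fixed S, the K_4 on S has C(4, 2) = 6 edges. P[all 6 edges red] = (1/2)^6, and likewise for blue, so P[monochromatic] = 2·(1/2)^6 = 2^{1 − 6} = 1/32.
By linearity: E[X] = C(44, 4) · 2^{1 − 6} = 135751 · 1/32 = 135751/32.
Numerically: E[X] ≈ 4242.218750.

E[X] = C(44,4)·2^(1−C(4,2)) = 135751/32 ≈ 4242.218750.


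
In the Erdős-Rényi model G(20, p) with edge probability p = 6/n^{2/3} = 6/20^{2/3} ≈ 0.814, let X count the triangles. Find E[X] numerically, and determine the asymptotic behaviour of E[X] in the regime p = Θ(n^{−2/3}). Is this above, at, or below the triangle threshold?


Number of potential triangles: C(20, 3) = 1140.
Each occurs with probability p³ ≈ (0.814)³ ≈ 5.40000e-01.
By linearity: E[X] = C(20, 3)·p³ ≈ 1140 · 5.40000e-01 ≈ 615.600.
Since α = 2/3 < 1, p = c/n^{2/3} ≫ 1/n is above the triangle threshold p ~ 1/n. Asymptotically E[X] ~ (c³/6)·n^{3(1−α)} = (6³/6)·n^{1} → ∞; triangles are abundant w.h.p.

E[X] ≈ 615.600; in regime p = Θ(1/n^{2/3}) E[X] diverges (above the triangle threshold p ~ 1/n).


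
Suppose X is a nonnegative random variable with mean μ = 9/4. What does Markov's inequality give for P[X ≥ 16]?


μ = E[X] = 9/4, a = 16.
Markov: P[X ≥ 16] ≤ μ/a = (9/4)/16 = 9/64.
Numerically: ≈ 0.141.
(Since a = 16 > μ = 2.250, the bound 9/64 is < 1 and informative.)

P[X ≥ 16] ≤ 9/64 ≈ 0.141.


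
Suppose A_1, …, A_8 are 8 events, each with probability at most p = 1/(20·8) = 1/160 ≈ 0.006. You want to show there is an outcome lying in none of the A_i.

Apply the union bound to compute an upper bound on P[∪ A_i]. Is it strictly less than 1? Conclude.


Union bound: P[∪_{i=1}^{8} A_i] ≤ Σ_i P[A_i] ≤ 8·p = 8·(1/160) = 1/20.
Numerically: 1/20 ≈ 0.050.
Is 1/20 < 1? YES.
Since P[∪ A_i] ≤ 1/20 < 1, the complement has P[∩ A_i^c] ≥ 1 − 1/20 = 19/20 > 0, so some outcome avoids every A_i.

8·p = 1/20 ≈ 0.050; existence CERTIFIED by the union bound.


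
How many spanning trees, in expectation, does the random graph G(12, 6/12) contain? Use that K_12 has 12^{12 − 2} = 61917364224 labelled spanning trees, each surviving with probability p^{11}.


K_12 has 12^{12 − 2} = 61917364224 labelled spanning trees.
For each such spanning tree H, let X_H = 1 if all 11 edges of H are present in G. Then P[X_H = 1] = p^{11} = (1/2)^{11} = 1/2048.
By linearity: E[X] = Σ_H E[X_H] = 61917364224 · p^{11} = 61917364224 · 1/2048 = 30233088.
Numerically: E[X] ≈ 3.02e+07.

E[X] = 61917364224 · (1/2)^{11} = 30233088 ≈ 3.02e+07.


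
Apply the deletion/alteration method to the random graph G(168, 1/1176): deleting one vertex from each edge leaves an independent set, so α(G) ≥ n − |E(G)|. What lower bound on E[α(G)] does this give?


E[|E(G)|] = C(168, 2)·p = 14028 · (1/1176) = 167/14.
E[α(G)] ≥ n − E[|E(G)|] = 168 − 167/14 = 2185/14.
Numerically: ≈ 156.07143.
(This is only a lower bound; the true E[α(G)] may be larger.)

E[α(G)] ≥ 2185/14 ≈ 156.07143.


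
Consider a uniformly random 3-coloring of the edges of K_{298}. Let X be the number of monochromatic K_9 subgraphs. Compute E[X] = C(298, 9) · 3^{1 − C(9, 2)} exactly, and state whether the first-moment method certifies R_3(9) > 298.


E[X] = C(298, 9) · 3^{1 − 36} = 45207677551849890 · 3^{−35} = 45207677551849890/50031545098999707.
As a reduced fraction: E[X] = 15069225850616630/16677181699666569 ≈ 0.90358.
Is E[X] < 1? YES.
Since E[X] < 1, there exists a 3-coloring of K_{298} with no monochromatic K_9; hence R_3(9) > 298.

E[X] = 15069225850616630/16677181699666569 ≈ 0.90358; E[X] < 1, so R_3(9) > 298.


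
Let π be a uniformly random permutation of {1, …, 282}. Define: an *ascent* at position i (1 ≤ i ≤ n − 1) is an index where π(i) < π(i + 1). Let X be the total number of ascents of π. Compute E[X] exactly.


Write X = Σ X_I over i = 1, …, 281, with X_I the indicator of one ascent.
There are 281 indicators.
For each fixed i, the pair (π(i), π(i+1)) is a uniformly random ordered pair of distinct values from {1, …, 282}; by symmetry P[π(i) < π(i+1)] = 1/2.
By linearity: E[X] = 281 · (1/2) = (282 − 1) · (1/2) = 281/2 ≈ 140.5000.

E[X] = 281/2 = 140.5000.


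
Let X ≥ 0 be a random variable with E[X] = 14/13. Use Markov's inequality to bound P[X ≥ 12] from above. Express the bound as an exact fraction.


μ = E[X] = 14/13, a = 12.
Markov: P[X ≥ 12] ≤ μ/a = (14/13)/12 = 7/78.
Numerically: ≈ 0.090.
(Since a = 12 > μ = 1.077, the bound 7/78 is < 1 and informative.)

P[X ≥ 12] ≤ 7/78 ≈ 0.090.


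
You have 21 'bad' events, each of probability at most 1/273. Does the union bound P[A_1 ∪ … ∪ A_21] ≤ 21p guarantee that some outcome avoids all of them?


Union bound: P[∪_{i=1}^{21} A_i] ≤ Σ_i P[A_i] ≤ 21·p = 21·(1/273) = 1/13.
Numerically: 1/13 ≈ 0.0769231.
Is 1/13 < 1? YES.
Since P[∪ A_i] ≤ 1/13 < 1, the complement has P[∩ A_i^c] ≥ 1 − 1/13 = 12/13 > 0, so some outcome avoids every A_i.

21·p = 1/13 ≈ 0.0769231; existence CERTIFIED by the union bound.


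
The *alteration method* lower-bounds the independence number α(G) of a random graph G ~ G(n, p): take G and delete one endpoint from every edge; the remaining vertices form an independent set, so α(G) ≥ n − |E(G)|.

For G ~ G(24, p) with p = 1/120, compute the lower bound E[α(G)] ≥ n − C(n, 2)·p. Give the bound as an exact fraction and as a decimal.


E[|E(G)|] = C(24, 2)·p = 276 · (1/120) = 23/10.
E[α(G)] ≥ n − E[|E(G)|] = 24 − 23/10 = 217/10.
Numerically: ≈ 21.70000.
(This is only a lower bound; the true E[α(G)] may be larger.)

E[α(G)] ≥ 217/10 ≈ 21.70000.


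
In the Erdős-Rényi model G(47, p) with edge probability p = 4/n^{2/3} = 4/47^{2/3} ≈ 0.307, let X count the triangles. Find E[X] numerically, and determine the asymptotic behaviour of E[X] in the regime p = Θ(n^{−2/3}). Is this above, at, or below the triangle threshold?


Number of potential triangles: C(47, 3) = 16215.
Each occurs with probability p³ ≈ (0.307)³ ≈ 2.89724e-02.
By linearity: E[X] = C(47, 3)·p³ ≈ 16215 · 2.89724e-02 ≈ 469.787.
Since α = 2/3 < 1, p = c/n^{2/3} ≫ 1/n is above the triangle threshold p ~ 1/n. Asymptotically E[X] ~ (c³/6)·n^{3(1−α)} = (4³/6)·n^{1} → ∞; triangles are abundant w.h.p.

E[X] ≈ 469.787; in regime p = Θ(1/n^{2/3}) E[X] diverges (above the triangle threshold p ~ 1/n).


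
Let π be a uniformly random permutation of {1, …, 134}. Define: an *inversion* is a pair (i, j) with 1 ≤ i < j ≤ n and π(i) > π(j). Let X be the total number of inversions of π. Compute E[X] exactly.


Write X = Σ X_I over the C(134, 2) = 8911 pairs i < j, with X_I the indicator of one inversion.
There are 8911 indicators.
For each fixed pair i < j, the values π(i) and π(j) are two distinct elements of {1, …, 134} in uniformly random order; by symmetry P[π(i) > π(j)] = 1/2.
By linearity: E[X] = 8911 · (1/2) = C(134, 2) · (1/2) = 8911/2 = 8911/2 ≈ 4455.50000.

E[X] = 8911/2 = 4455.50000.


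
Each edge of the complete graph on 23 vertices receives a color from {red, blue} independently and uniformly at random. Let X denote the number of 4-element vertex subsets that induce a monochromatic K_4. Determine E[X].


Let X = Σ_S X_S over the C(23, 4) = 8855 subsets S of size 4, where X_S = 1 if the K_4 on S is monochromatic.
For a fixed S, the K_4 on S has C(4, 2) = 6 edges. P[all 6 edges red] = (1/2)^6, and likewise for blue, so P[monochromatic] = 2·(1/2)^6 = 2^{1 − 6} = 1/32.
Summing: E[X] = C(23, 4) · 2^{1 − 6} = 8855 · 1/32 = 8855/32.
Numerically: E[X] ≈ 276.71875.

E[X] = C(23,4)·2^(1−C(4,2)) = 8855/32 ≈ 276.71875.


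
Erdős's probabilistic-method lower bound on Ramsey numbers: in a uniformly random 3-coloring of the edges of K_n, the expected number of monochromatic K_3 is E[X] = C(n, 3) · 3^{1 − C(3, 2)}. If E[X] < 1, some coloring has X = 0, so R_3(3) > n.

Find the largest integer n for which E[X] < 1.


We need C(n, 3) · 3^{1 − 3} < 1, i.e. C(n, 3) < 3^{3 − 1} = 9.
Check values of n near the boundary:
  n = 3: C(3, 3) = 1; 1 < 9? YES
  n = 4: C(4, 3) = 4; 4 < 9? YES
  n = 5: C(5, 3) = 10; 10 < 9? NO
  n = 6: C(6, 3) = 20; 20 < 9? NO
  n = 7: C(7, 3) = 35; 35 < 9? NO
The largest n with C(n, 3) < 9 is n = 4 (where E[X] = 4/9 ≈ 0.444444). Hence R_3(3) > 4, i.e. R_3(3) ≥ 5.

Largest n = 4; hence R_3(3) > 4.


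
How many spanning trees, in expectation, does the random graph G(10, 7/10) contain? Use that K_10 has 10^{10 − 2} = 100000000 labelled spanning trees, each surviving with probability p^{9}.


K_10 has 10^{10 − 2} = 100000000 labelled spanning trees.
For each such spanning tree H, let X_H = 1 if all 9 edges of H are present in G. Then P[X_H = 1] = p^{9} = (7/10)^{9} = 40353607/1000000000.
By linearity: E[X] = Σ_H E[X_H] = 100000000 · p^{9} = 100000000 · 40353607/1000000000 = 40353607/10.
Numerically: E[X] ≈ 4.0354e+06.

E[X] = 100000000 · (7/10)^{9} = 40353607/10 ≈ 4.0354e+06.


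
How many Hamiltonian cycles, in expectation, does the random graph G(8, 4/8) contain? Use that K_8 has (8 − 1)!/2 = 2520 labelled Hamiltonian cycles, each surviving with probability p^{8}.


K_8 has (8 − 1)!/2 = 2520 labelled Hamiltonian cycles.
For each such Hamiltonian cycle H, let X_H = 1 if all 8 edges of H are present in G. Then P[X_H = 1] = p^{8} = (1/2)^{8} = 1/256.
By linearity of expectation: E[X] = Σ_H E[X_H] = 2520 · p^{8} = 2520 · 1/256 = 315/32.
Numerically: E[X] ≈ 9.84.

E[X] = 2520 · (1/2)^{8} = 315/32 ≈ 9.84.


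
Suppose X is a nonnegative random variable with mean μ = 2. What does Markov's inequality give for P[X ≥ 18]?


μ = E[X] = 2, a = 18.
Markov: P[X ≥ 18] ≤ μ/a = (2)/18 = 1/9.
Numerically: ≈ 0.111.
(Since a = 18 > μ = 2.000, the bound 1/9 is < 1 and informative.)

P[X ≥ 18] ≤ 1/9 ≈ 0.111.


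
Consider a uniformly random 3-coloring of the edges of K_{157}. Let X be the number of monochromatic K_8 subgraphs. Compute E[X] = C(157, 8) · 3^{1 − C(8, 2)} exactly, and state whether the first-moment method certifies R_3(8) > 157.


E[X] = C(157, 8) · 3^{1 − 28} = 7637643295425 · 3^{−27} = 7637643295425/7625597484987.
As a reduced fraction: E[X] = 848627032825/847288609443 ≈ 1.001580.
Is E[X] < 1? NO.
Since E[X] ≥ 1, the first-moment bound is inconclusive at n = 157; it does NOT by itself certify R_3(8) > 157.

E[X] = 848627032825/847288609443 ≈ 1.001580; E[X] ≥ 1; first-moment method inconclusive here.


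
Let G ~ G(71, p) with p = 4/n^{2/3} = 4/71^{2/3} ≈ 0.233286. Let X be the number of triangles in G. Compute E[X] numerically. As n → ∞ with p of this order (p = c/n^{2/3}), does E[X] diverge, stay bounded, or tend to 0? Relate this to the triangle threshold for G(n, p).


Number of potential triangles: C(71, 3) = 57155.
Each occurs with probability p³ ≈ (0.233286)³ ≈ 1.26958937e-02.
By linearity: E[X] = C(71, 3)·p³ ≈ 57155 · 1.26958937e-02 ≈ 725.633803.
Since α = 2/3 < 1, p = c/n^{2/3} ≫ 1/n is above the triangle threshold p ~ 1/n. Asymptotically E[X] ~ (c³/6)·n^{3(1−α)} = (4³/6)·n^{1} → ∞; triangles are abundant w.h.p.

E[X] ≈ 725.633803; in regime p = Θ(1/n^{2/3}) E[X] diverges (above the triangle threshold p ~ 1/n).


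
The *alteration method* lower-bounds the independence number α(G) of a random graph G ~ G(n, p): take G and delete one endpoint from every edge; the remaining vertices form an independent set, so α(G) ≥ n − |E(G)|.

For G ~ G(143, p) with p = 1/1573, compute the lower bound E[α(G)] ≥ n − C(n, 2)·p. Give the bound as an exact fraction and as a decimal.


E[|E(G)|] = C(143, 2)·p = 10153 · (1/1573) = 71/11.
E[α(G)] ≥ n − E[|E(G)|] = 143 − 71/11 = 1502/11.
Numerically: ≈ 136.545455.
(This is only a lower bound; the true E[α(G)] may be larger.)

E[α(G)] ≥ 1502/11 ≈ 136.545455.


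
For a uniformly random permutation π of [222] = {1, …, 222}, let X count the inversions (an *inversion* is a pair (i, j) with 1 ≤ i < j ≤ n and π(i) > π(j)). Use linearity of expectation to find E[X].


Write X = Σ X_I over the C(222, 2) = 24531 pairs i < j, with X_I the indicator of one inversion.
There are 24531 indicators.
For each fixed pair i < j, the values π(i) and π(j) are two distinct elements of {1, …, 222} in uniformly random order; by symmetry P[π(i) > π(j)] = 1/2.
By linearity: E[X] = 24531 · (1/2) = C(222, 2) · (1/2) = 24531/2 = 24531/2 ≈ 12265.500000.

E[X] = 24531/2 = 12265.500000.


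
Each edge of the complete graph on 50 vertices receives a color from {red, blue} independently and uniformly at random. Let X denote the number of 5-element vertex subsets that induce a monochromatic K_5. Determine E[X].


Let X = Σ_S X_S over the C(50, 5) = 2118760 subsets S of size 5, where X_S = 1 if the K_5 on S is monochromatic.
For a fixed S, the K_5 on S has C(5, 2) = 10 edges. P[all 10 edges red] = (1/2)^10, and likewise for blue, so P[monochromatic] = 2·(1/2)^10 = 2^{1 − 10} = 1/512.
By linearity of expectation: E[X] = C(50, 5) · 2^{1 − 10} = 2118760 · 1/512 = 264845/64.
Numerically: E[X] ≈ 4138.203125.

E[X] = C(50,5)·2^(1−C(5,2)) = 264845/64 ≈ 4138.203125.


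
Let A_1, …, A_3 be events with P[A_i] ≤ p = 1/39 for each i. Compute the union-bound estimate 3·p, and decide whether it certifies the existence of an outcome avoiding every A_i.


Union bound: P[∪_{i=1}^{3} A_i] ≤ Σ_i P[A_i] ≤ 3·p = 3·(1/39) = 1/13.
Numerically: 1/13 ≈ 0.077.
Is 1/13 < 1? YES.
Since P[∪ A_i] ≤ 1/13 < 1, the complement has P[∩ A_i^c] ≥ 1 − 1/13 = 12/13 > 0, so some outcome avoids every A_i.

3·p = 1/13 ≈ 0.077; existence CERTIFIED by the union bound.
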